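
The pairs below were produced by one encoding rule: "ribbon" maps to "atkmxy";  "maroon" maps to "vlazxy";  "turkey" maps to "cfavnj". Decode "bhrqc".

swift

Shifts by position in ribbon: pos 0: r→a (+9), pos 1: i→t (+11), pos 2: b→k (+9), pos 3: b→m (+11) — repeating every 2. It's a Vigenère-style cipher with numeric key [9,11]: position i shifts by key[i mod 2].
Decoding bhrqc: b−9=s, h−11=w, r−9=i, q−11=f, c−9=t.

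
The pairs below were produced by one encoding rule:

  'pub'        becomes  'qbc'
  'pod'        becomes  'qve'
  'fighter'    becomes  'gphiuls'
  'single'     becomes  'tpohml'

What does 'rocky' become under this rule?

The shift depends on letter class: consonant p→q is +1, but vowel u→b is +7. The rule splits by letter class: vowels +7, consonants +1.
On rocky: r(cons)+1=s, o(vowel)+7=v, c(cons)+1=d, k(cons)+1=l, y(cons)+1=z.

svdlz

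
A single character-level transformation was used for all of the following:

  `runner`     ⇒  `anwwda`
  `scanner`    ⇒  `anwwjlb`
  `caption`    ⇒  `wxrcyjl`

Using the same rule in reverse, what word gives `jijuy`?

The output letters match the input read backwards, each shifted +9: runner reversed is rennur. Two steps: reverse the string, then apply a Caesar shift of +9.
Undoing it on jijuy: shift back: j−9=a, i−9=z, j−9=a, u−9=l, y−9=p → azalp; then reverse → plaza.

plaza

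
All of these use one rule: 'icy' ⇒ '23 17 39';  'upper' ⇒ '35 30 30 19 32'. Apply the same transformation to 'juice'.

Each letter is replaced by its alphabet position (a=1..z=26) + 14.
For juice: j=10→24, u=21→35, i=9→23, c=3→17, e=5→19.

24 35 23 17 19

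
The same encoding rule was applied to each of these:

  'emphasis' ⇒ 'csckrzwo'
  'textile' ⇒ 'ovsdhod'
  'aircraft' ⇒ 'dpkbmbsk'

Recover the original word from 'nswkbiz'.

pyramid

The output letters match the input read backwards, each shifted +10: emphasis reversed is sisahpme. Read the word backwards and shift each letter +10.
Undoing it on nswkbiz: shift back: n−10=d, s−10=i, w−10=m, k−10=a, b−10=r, i−10=y, z−10=p → dimaryp; then reverse → pyramid.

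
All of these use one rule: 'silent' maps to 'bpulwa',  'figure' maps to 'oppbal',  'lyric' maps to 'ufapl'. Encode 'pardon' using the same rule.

Shifts by position in silent: pos 0: s→b (+9), pos 1: i→p (+7), pos 2: l→u (+9), pos 3: e→l (+7) — repeating every 2. The shifts repeat in a cycle of length 2: positions 0,1,… shift by +9, +7, then the pattern repeats.
For pardon: p+9=y, a+7=h, r+9=a, d+7=k, o+9=x, n+7=u.

yhakxu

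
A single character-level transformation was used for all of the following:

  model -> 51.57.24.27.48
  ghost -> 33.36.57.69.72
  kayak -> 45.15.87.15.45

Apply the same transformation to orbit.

57.66.18.39.72

m(#13)→51 and o(#15)→57: differences scale by 3, so n = 3·pos + 12. The formula is n = 3×(alphabet index, a=1) + 12.
On orbit: o=15→57, r=18→66, b=2→18, i=9→39, t=20→72.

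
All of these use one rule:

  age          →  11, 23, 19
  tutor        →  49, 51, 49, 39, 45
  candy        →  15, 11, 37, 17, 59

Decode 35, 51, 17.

mud

a(#1)→11 and g(#7)→23: differences scale by 2, so n = 2·pos + 9. Each letter becomes 2×(its alphabet position, a=1..z=26) + 9.
Reversing it on 35, 51, 17: 35→(35−9)÷2=13=m, 51→(51−9)÷2=21=u, 17→(17−9)÷2=4=d.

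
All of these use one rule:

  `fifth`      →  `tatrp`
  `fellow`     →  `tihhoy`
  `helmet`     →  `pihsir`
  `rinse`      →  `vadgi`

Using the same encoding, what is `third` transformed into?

rpavx

This is an affine cipher: with a=0,…,z=25, each position x becomes (11x+16) mod 26.
For third: t(19)→11·19+16≡17=r; h(7)→11·7+16≡15=p; i(8)→11·8+16≡0=a; r(17)→11·17+16≡21=v; d(3)→11·3+16≡23=x (all mod 26).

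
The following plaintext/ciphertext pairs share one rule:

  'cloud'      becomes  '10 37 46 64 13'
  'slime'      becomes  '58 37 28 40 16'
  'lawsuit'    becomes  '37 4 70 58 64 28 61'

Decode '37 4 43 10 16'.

lance

c(#3)→10 and l(#12)→37: differences scale by 3, so n = 3·pos + 1. Each letter becomes 3×(its alphabet position, a=1..z=26) + 1.
Undoing it on 37 4 43 10 16: 37→(37−1)÷3=12=l, 4→(4−1)÷3=1=a, 43→(43−1)÷3=14=n, 10→(10−1)÷3=3=c, 16→(16−1)÷3=5=e.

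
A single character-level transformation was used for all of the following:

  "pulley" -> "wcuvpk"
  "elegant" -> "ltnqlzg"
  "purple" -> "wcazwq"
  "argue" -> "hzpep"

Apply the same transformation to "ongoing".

In pulley: p→w is +7, u→c is +8, l→u is +9, l→v is +10 — the shift increases by 1 each position. Letter i (0-indexed) is shifted by i+7, so successive shifts are 7, 8, 9, ….
On ongoing: o+7=v, n+8=v, g+9=p, o+10=y, i+11=t, n+12=z, g+13=t.

vvpytzt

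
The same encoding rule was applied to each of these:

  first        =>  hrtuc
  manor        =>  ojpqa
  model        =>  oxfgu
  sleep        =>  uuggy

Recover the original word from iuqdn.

globe

Shifts by position in first: pos 0: f→h (+2), pos 1: i→r (+9), pos 2: r→t (+2), pos 3: s→u (+2), pos 4: t→c (+9) — repeating every 3. The shifts repeat in a cycle of length 3: positions 0,1,… shift by +2, +9, +2, then the pattern repeats.
Undoing it on iuqdn: i−2=g, u−9=l, q−2=o, d−2=b, n−9=e.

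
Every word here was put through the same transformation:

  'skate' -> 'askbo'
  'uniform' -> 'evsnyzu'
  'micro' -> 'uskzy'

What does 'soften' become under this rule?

Two shifts are in play — +10 for a/e/i/o/u, +8 for every other letter.
On soften: s(cons)+8=a, o(vowel)+10=y, f(cons)+8=n, t(cons)+8=b, e(vowel)+10=o, n(cons)+8=v.

aynbov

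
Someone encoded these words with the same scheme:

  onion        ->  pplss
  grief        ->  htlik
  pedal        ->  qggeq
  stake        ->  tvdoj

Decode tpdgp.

snack

In onion: o→p is +1, n→p is +2, i→l is +3, o→s is +4 — the shift increases by 1 each position. Letter i (0-indexed) is shifted by i+1, so successive shifts are 1, 2, 3, ….
Reversing it on tpdgp: t−1=s, p−2=n, d−3=a, g−4=c, p−5=k.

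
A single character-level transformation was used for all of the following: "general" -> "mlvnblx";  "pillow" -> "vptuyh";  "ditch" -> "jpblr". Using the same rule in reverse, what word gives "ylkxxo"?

second

In general: g→m is +6, e→l is +7, n→v is +8, e→n is +9 — the shift increases by 1 each position. Each letter shifts forward by (position + 6), i.e. 6, 7, 8, … — the shift grows by one for each successive letter.
Undoing it on ylkxxo: y−6=s, l−7=e, k−8=c, x−9=o, x−10=n, o−11=d.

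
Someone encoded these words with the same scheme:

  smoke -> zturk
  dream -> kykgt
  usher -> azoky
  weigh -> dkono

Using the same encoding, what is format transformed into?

muytga

The shift depends on letter class: consonant s→z is +7, but vowel o→u is +6. The rule splits by letter class: vowels +6, consonants +7.
On format: f(cons)+7=m, o(vowel)+6=u, r(cons)+7=y, m(cons)+7=t, a(vowel)+6=g, t(cons)+7=a.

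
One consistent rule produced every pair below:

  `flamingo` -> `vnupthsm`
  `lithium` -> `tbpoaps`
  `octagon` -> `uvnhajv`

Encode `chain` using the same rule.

The output letters match the input read backwards, each shifted +7: flamingo reversed is ognimalf. The word is reversed, then every letter is shifted forward by 7.
On chain: reverse → niahc; then shift: n+7=u, i+7=p, a+7=h, h+7=o, c+7=j.

uphoj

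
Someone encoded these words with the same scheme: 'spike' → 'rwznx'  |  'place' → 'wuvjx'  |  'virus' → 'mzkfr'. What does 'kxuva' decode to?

s(18)→r(17) and p(15)→w(22) fit y≡7x+21 (mod 26); the inverse of 7 mod 26 is 15. Each letter's alphabet position (a=0..z=25) is mapped through 7·x+21 mod 26 — an affine cipher.
Undoing it on kxuva: k(10)→15·(10−21)≡17=r; x(23)→15·(23−21)≡4=e; u(20)→15·(20−21)≡11=l; v(21)→15·(21−21)≡0=a; a(0)→15·(0−21)≡23=x (all mod 26).

relax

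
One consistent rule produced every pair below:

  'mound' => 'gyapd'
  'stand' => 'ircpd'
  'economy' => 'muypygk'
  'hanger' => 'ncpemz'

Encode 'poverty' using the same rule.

hyjmzrk

m(12)→g(6) and o(14)→y(24) fit y≡9x+2 (mod 26); the inverse of 9 mod 26 is 3. Treating letters as 0–25, the rule is x ↦ 9x + 2 (mod 26).
For poverty: p(15)→9·15+2≡7=h; o(14)→9·14+2≡24=y; v(21)→9·21+2≡9=j; e(4)→9·4+2≡12=m; r(17)→9·17+2≡25=z; t(19)→9·19+2≡17=r; y(24)→9·24+2≡10=k (all mod 26).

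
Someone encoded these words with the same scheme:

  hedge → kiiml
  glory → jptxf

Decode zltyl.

whose

In hedge: h→k is +3, e→i is +4, d→i is +5, g→m is +6 — the shift increases by 1 each position. The shift increases by 1 at each position, starting from +3: 3, 4, 5, ….
Decoding zltyl: z−3=w, l−4=h, t−5=o, y−6=s, l−7=e.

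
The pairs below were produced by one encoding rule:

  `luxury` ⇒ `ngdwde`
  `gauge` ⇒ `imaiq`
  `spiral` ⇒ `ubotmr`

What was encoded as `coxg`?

Shifts by position in luxury: pos 0: l→n (+2), pos 1: u→g (+12), pos 2: x→d (+6), pos 3: u→w (+2), pos 4: r→d (+12), pos 5: y→e (+6) — repeating every 3. A repeating key of period 3 is used — shifts +2, +12, +6 over and over.
Undoing it on coxg: c−2=a, o−12=c, x−6=r, g−2=e.

acre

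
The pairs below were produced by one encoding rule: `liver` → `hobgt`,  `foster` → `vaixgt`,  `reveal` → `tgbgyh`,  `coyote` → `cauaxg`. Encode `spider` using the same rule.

iporgt

Treating letters as 0–25, the rule is x ↦ 15x + 24 (mod 26).
On spider: s(18)→15·18+24≡8=i; p(15)→15·15+24≡15=p; i(8)→15·8+24≡14=o; d(3)→15·3+24≡17=r; e(4)→15·4+24≡6=g; r(17)→15·17+24≡19=t (all mod 26).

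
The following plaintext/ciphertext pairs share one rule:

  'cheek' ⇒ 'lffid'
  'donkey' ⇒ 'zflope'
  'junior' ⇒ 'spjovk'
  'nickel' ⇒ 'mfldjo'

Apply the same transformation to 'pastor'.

sputbq

Two steps: reverse the string, then apply a Caesar shift of +1.
For pastor: reverse → rotsap; then shift: r+1=s, o+1=p, t+1=u, s+1=t, a+1=b, p+1=q.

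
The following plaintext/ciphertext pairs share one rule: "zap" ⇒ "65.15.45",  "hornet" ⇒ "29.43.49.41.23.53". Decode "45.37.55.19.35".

z(#26)→65 and a(#1)→15: differences scale by 2, so n = 2·pos + 13. With a=1..z=26, the number is 2·pos + 13.
Reversing it on 45.37.55.19.35: 45→(45−13)÷2=16=p, 37→(37−13)÷2=12=l, 55→(55−13)÷2=21=u, 19→(19−13)÷2=3=c, 35→(35−13)÷2=11=k.

pluck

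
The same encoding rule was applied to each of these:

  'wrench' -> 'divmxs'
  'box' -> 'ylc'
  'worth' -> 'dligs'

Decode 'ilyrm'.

Each letter is replaced by its mirror in the alphabet: a↔z, b↔y, c↔x, and so on (the Atbash cipher).
Undoing it on ilyrm: i↔r, l↔o, y↔b, r↔i, m↔n.

robin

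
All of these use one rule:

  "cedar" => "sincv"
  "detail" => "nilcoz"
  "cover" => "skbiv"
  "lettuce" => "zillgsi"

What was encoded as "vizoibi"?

c(2)→s(18) and e(4)→i(8) fit y≡21x+2 (mod 26); the inverse of 21 mod 26 is 5. Each letter's alphabet position (a=0..z=25) is mapped through 21·x+2 mod 26 — an affine cipher.
Decoding vizoibi: v(21)→5·(21−2)≡17=r; i(8)→5·(8−2)≡4=e; z(25)→5·(25−2)≡11=l; o(14)→5·(14−2)≡8=i; i(8)→5·(8−2)≡4=e; b(1)→5·(1−2)≡21=v; i(8)→5·(8−2)≡4=e (all mod 26).

relieve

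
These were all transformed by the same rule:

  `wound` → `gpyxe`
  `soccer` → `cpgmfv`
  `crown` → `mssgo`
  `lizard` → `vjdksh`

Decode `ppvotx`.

forest

Shifts by position in wound: pos 0: w→g (+10), pos 1: o→p (+1), pos 2: u→y (+4), pos 3: n→x (+10), pos 4: d→e (+1) — repeating every 3. It's a Vigenère-style cipher with numeric key [10,1,4]: position i shifts by key[i mod 3].
Reversing it on ppvotx: p−10=f, p−1=o, v−4=r, o−10=e, t−1=s, x−4=t.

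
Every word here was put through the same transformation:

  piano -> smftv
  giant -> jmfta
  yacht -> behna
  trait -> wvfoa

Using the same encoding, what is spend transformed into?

In piano: p→s is +3, i→m is +4, a→f is +5, n→t is +6 — the shift increases by 1 each position. Letter i (0-indexed) is shifted by i+3, so successive shifts are 3, 4, 5, ….
For spend: s+3=v, p+4=t, e+5=j, n+6=t, d+7=k.

vtjtk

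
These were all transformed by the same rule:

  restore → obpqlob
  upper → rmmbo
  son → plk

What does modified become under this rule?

Compare letters: r→o is +23, e→b is +23, s→p is +23 — a constant shift. It's a constant shift of +23 (ROT23).
On modified: m+23=j, o+23=l, d+23=a, i+23=f, f+23=c, i+23=f, e+23=b, d+23=a.

jlafcfba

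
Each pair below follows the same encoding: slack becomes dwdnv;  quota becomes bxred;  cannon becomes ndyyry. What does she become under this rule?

dsh

The shift depends on letter class: consonant s→d is +11, but vowel a→d is +3. Vowels shift forward by 3 and consonants shift forward by 11.
Applying it to she: s(cons)+11=d, h(cons)+11=s, e(vowel)+3=h.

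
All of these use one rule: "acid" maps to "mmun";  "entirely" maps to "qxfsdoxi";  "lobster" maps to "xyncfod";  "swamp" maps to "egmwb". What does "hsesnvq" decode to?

visible

Shifts by position in acid: pos 0: a→m (+12), pos 1: c→m (+10), pos 2: i→u (+12), pos 3: d→n (+10) — repeating every 2. A repeating key of period 2 is used — shifts +12, +10 over and over.
Reversing it on hsesnvq: h−12=v, s−10=i, e−12=s, s−10=i, n−12=b, v−10=l, q−12=e.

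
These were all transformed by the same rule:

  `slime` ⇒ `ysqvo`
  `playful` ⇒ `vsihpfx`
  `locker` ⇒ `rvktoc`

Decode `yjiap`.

scarf

In slime: s→y is +6, l→s is +7, i→q is +8, m→v is +9 — the shift increases by 1 each position. The shift increases by 1 at each position, starting from +6: 6, 7, 8, ….
Reversing it on yjiap: y−6=s, j−7=c, i−8=a, a−9=r, p−10=f.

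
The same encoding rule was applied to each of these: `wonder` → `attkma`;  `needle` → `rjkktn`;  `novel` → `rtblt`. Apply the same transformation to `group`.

In wonder: w→a is +4, o→t is +5, n→t is +6, d→k is +7 — the shift increases by 1 each position. Letter i (0-indexed) is shifted by i+4, so successive shifts are 4, 5, 6, ….
Applying it to group: g+4=k, r+5=w, o+6=u, u+7=b, p+8=x.

kwubx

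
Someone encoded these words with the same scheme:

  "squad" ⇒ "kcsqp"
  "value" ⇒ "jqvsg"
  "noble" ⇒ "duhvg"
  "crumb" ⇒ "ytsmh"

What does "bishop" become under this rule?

hwkful

s(18)→k(10) and q(16)→c(2) fit y≡17x+16 (mod 26); the inverse of 17 mod 26 is 23. Each letter's alphabet position (a=0..z=25) is mapped through 17·x+16 mod 26 — an affine cipher.
Applying it to bishop: b(1)→17·1+16≡7=h; i(8)→17·8+16≡22=w; s(18)→17·18+16≡10=k; h(7)→17·7+16≡5=f; o(14)→17·14+16≡20=u; p(15)→17·15+16≡11=l (all mod 26).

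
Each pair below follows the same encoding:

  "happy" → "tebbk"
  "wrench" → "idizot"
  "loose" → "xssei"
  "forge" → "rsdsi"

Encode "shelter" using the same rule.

Vowels shift forward by 4 and consonants shift forward by 12.
On shelter: s(cons)+12=e, h(cons)+12=t, e(vowel)+4=i, l(cons)+12=x, t(cons)+12=f, e(vowel)+4=i, r(cons)+12=d.

etixfid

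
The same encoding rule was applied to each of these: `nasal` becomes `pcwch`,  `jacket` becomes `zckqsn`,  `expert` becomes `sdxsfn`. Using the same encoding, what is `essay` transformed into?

swwcu

This is an affine cipher: with a=0,…,z=25, each position x becomes (17x+2) mod 26.
For essay: e(4)→17·4+2≡18=s; s(18)→17·18+2≡22=w; s(18)→17·18+2≡22=w; a(0)→17·0+2≡2=c; y(24)→17·24+2≡20=u (all mod 26).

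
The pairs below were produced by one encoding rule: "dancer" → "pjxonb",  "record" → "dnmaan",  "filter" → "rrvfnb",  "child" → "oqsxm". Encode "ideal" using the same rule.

umomu

Shifts by position in dancer: pos 0: d→p (+12), pos 1: a→j (+9), pos 2: n→x (+10), pos 3: c→o (+12), pos 4: e→n (+9), pos 5: r→b (+10) — repeating every 3. A repeating key of period 3 is used — shifts +12, +9, +10 over and over.
On ideal: i+12=u, d+9=m, e+10=o, a+12=m, l+9=u.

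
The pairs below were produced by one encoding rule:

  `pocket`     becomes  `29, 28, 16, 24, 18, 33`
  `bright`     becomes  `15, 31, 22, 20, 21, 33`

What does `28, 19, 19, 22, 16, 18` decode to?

p is letter #16 and maps to 29: an offset of 13. Each letter is replaced by its alphabet position (a=1..z=26) + 13.
Undoing it on 28, 19, 19, 22, 16, 18: 28→(28−13)÷1=15=o, 19→(19−13)÷1=6=f, 19→(19−13)÷1=6=f, 22→(22−13)÷1=9=i, 16→(16−13)÷1=3=c, 18→(18−13)÷1=5=e.

office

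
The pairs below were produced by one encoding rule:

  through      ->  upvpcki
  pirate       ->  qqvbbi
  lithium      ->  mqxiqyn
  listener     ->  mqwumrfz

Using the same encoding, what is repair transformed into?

Shifts by position in through: pos 0: t→u (+1), pos 1: h→p (+8), pos 2: r→v (+4), pos 3: o→p (+1), pos 4: u→c (+8), pos 5: g→k (+4) — repeating every 3. A repeating key of period 3 is used — shifts +1, +8, +4 over and over.
For repair: r+1=s, e+8=m, p+4=t, a+1=b, i+8=q, r+4=v.

smtbqv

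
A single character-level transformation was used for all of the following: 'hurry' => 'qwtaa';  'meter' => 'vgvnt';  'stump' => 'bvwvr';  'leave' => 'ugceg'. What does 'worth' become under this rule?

fqtcj

Shifts by position in hurry: pos 0: h→q (+9), pos 1: u→w (+2), pos 2: r→t (+2), pos 3: r→a (+9), pos 4: y→a (+2) — repeating every 3. It's a Vigenère-style cipher with numeric key [9,2,2]: position i shifts by key[i mod 3].
On worth: w+9=f, o+2=q, r+2=t, t+9=c, h+2=j.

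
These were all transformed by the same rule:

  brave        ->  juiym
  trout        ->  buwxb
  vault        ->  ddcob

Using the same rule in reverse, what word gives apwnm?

Shifts by position in brave: pos 0: b→j (+8), pos 1: r→u (+3), pos 2: a→i (+8), pos 3: v→y (+3) — repeating every 2. A repeating key of period 2 is used — shifts +8, +3 over and over.
Decoding apwnm: a−8=s, p−3=m, w−8=o, n−3=k, m−8=e.

smoke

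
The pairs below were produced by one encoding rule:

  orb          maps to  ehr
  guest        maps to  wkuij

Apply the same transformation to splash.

Compare letters: o→e is +16, r→h is +16, b→r is +16 — a constant shift. Every letter moves 16 places later in the alphabet, wrapping around z→a.
For splash: s+16=i, p+16=f, l+16=b, a+16=q, s+16=i, h+16=x.

ifbqix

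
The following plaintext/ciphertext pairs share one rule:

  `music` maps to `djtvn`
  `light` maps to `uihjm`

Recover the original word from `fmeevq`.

puddle

Two steps: reverse the string, then apply a Caesar shift of +1.
Undoing it on fmeevq: shift back: f−1=e, m−1=l, e−1=d, e−1=d, v−1=u, q−1=p → elddup; then reverse → puddle.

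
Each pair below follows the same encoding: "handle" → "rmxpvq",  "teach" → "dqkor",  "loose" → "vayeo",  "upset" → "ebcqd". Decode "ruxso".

hinge

Shifts by position in handle: pos 0: h→r (+10), pos 1: a→m (+12), pos 2: n→x (+10), pos 3: d→p (+12) — repeating every 2. A repeating key of period 2 is used — shifts +10, +12 over and over.
Reversing it on ruxso: r−10=h, u−12=i, x−10=n, s−12=g, o−10=e.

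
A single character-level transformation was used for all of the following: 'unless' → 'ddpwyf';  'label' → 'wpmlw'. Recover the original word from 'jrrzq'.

foggy

The output letters match the input read backwards, each shifted +11: unless reversed is sselnu. Read the word backwards and shift each letter +11.
Reversing it on jrrzq: shift back: j−11=y, r−11=g, r−11=g, z−11=o, q−11=f → yggof; then reverse → foggy.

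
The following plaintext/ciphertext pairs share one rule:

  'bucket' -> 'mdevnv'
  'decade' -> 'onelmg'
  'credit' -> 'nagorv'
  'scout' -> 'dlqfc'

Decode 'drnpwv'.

silent

Shifts by position in bucket: pos 0: b→m (+11), pos 1: u→d (+9), pos 2: c→e (+2), pos 3: k→v (+11), pos 4: e→n (+9), pos 5: t→v (+2) — repeating every 3. A repeating key of period 3 is used — shifts +11, +9, +2 over and over.
Undoing it on drnpwv: d−11=s, r−9=i, n−2=l, p−11=e, w−9=n, v−2=t.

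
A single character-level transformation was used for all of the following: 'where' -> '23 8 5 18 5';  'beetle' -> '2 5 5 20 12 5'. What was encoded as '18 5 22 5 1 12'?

reveal

w is letter #23 and maps to 23: an offset of 0. Each letter is replaced by its alphabet position (a=1, b=2, …, z=26).
Reversing it on 18 5 22 5 1 12: 18=r, 5=e, 22=v, 5=e, 1=a, 12=l.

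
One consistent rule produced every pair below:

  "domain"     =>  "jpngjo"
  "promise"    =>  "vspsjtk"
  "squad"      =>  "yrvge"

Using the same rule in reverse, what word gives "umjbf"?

olive

Shifts by position in domain: pos 0: d→j (+6), pos 1: o→p (+1), pos 2: m→n (+1), pos 3: a→g (+6), pos 4: i→j (+1), pos 5: n→o (+1) — repeating every 3. A repeating key of period 3 is used — shifts +6, +1, +1 over and over.
Undoing it on umjbf: u−6=o, m−1=l, j−1=i, b−6=v, f−1=e.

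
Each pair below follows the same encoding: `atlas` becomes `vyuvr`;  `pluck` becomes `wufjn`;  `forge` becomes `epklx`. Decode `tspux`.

whole

This is an affine cipher: with a=0,…,z=25, each position x becomes (7x+21) mod 26.
Undoing it on tspux: t(19)→15·(19−21)≡22=w; s(18)→15·(18−21)≡7=h; p(15)→15·(15−21)≡14=o; u(20)→15·(20−21)≡11=l; x(23)→15·(23−21)≡4=e (all mod 26).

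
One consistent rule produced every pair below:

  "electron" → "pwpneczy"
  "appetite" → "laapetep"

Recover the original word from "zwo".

Compare letters: e→p is +11, l→w is +11, e→p is +11 — a constant shift. Each letter is shifted forward by 11 in the alphabet (a Caesar shift of +11).
Decoding zwo: z−11=o, w−11=l, o−11=d.

old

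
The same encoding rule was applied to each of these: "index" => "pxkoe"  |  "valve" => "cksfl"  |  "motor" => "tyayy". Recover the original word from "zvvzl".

The shifts repeat in a cycle of length 2: positions 0,1,… shift by +7, +10, then the pattern repeats.
Undoing it on zvvzl: z−7=s, v−10=l, v−7=o, z−10=p, l−7=e.

slope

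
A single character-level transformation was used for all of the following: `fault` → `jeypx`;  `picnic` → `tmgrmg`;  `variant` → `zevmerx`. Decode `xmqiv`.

timer

Compare letters: f→j is +4, a→e is +4, u→y is +4 — a constant shift. It's a constant shift of +4 (ROT4).
Undoing it on xmqiv: x−4=t, m−4=i, q−4=m, i−4=e, v−4=r.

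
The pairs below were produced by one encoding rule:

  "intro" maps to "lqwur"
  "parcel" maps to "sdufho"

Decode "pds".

map

Compare letters: i→l is +3, n→q is +3, t→w is +3 — a constant shift. Each letter is shifted forward by 3 in the alphabet (a Caesar shift of +3).
Decoding pds: p−3=m, d−3=a, s−3=p.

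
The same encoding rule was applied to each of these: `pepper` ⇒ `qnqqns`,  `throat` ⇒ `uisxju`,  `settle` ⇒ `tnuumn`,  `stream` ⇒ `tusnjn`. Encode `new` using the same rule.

The shift depends on letter class: consonant p→q is +1, but vowel e→n is +9. Vowels shift forward by 9 and consonants shift forward by 1.
Applying it to new: n(cons)+1=o, e(vowel)+9=n, w(cons)+1=x.

onx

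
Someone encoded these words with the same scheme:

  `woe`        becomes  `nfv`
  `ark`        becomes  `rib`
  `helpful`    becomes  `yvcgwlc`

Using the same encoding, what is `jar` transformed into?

ari

Every letter moves 17 places later in the alphabet, wrapping around z→a.
On jar: j+17=a, a+17=r, r+17=i.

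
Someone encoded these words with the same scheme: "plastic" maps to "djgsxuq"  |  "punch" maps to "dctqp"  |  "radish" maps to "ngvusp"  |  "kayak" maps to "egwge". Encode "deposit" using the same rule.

vadysux

p(15)→d(3) and l(11)→j(9) fit y≡5x+6 (mod 26); the inverse of 5 mod 26 is 21. This is an affine cipher: with a=0,…,z=25, each position x becomes (5x+6) mod 26.
On deposit: d(3)→5·3+6≡21=v; e(4)→5·4+6≡0=a; p(15)→5·15+6≡3=d; o(14)→5·14+6≡24=y; s(18)→5·18+6≡18=s; i(8)→5·8+6≡20=u; t(19)→5·19+6≡23=x (all mod 26).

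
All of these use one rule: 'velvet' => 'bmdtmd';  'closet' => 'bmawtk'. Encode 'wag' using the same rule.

oie

The output letters match the input read backwards, each shifted +8: velvet reversed is tevlev. Two steps: reverse the string, then apply a Caesar shift of +8.
On wag: reverse → gaw; then shift: g+8=o, a+8=i, w+8=e.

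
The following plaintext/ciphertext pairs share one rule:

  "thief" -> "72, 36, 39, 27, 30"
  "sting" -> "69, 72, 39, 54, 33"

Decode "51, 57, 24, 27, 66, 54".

t(#20)→72 and h(#8)→36: differences scale by 3, so n = 3·pos + 12. With a=1..z=26, the number is 3·pos + 12.
Undoing it on 51, 57, 24, 27, 66, 54: 51→(51−12)÷3=13=m, 57→(57−12)÷3=15=o, 24→(24−12)÷3=4=d, 27→(27−12)÷3=5=e, 66→(66−12)÷3=18=r, 54→(54−12)÷3=14=n.

modern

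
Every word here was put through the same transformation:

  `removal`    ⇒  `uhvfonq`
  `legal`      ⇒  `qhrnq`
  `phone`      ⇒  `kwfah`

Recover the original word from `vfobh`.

r(17)→u(20) and e(4)→h(7) fit y≡5x+13 (mod 26); the inverse of 5 mod 26 is 21. This is an affine cipher: with a=0,…,z=25, each position x becomes (5x+13) mod 26.
Decoding vfobh: v(21)→21·(21−13)≡12=m; f(5)→21·(5−13)≡14=o; o(14)→21·(14−13)≡21=v; b(1)→21·(1−13)≡8=i; h(7)→21·(7−13)≡4=e (all mod 26).

movie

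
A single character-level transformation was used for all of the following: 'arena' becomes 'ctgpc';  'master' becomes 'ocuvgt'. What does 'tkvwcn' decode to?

This is a Caesar cipher with shift 2.
Reversing it on tkvwcn: t−2=r, k−2=i, v−2=t, w−2=u, c−2=a, n−2=l.

ritual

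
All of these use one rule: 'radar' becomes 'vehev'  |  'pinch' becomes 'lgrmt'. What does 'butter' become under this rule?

vixxyf

The output letters match the input read backwards, each shifted +4: radar reversed is radar. Read the word backwards and shift each letter +4.
For butter: reverse → rettub; then shift: r+4=v, e+4=i, t+4=x, t+4=x, u+4=y, b+4=f.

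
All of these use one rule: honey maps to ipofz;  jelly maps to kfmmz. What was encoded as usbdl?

track

Every letter moves 1 place later in the alphabet, wrapping around z→a.
Undoing it on usbdl: u−1=t, s−1=r, b−1=a, d−1=c, l−1=k.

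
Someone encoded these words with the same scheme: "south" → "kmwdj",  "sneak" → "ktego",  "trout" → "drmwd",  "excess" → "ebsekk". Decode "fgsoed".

This is an affine cipher: with a=0,…,z=25, each position x becomes (19x+6) mod 26.
Undoing it on fgsoed: f(5)→11·(5−6)≡15=p; g(6)→11·(6−6)≡0=a; s(18)→11·(18−6)≡2=c; o(14)→11·(14−6)≡10=k; e(4)→11·(4−6)≡4=e; d(3)→11·(3−6)≡19=t (all mod 26).

packet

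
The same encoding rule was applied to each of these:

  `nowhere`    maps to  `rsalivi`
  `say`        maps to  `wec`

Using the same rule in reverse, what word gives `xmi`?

tie

Compare letters: n→r is +4, o→s is +4, w→a is +4 — a constant shift. Each letter is shifted forward by 4 in the alphabet (a Caesar shift of +4).
Decoding xmi: x−4=t, m−4=i, i−4=e.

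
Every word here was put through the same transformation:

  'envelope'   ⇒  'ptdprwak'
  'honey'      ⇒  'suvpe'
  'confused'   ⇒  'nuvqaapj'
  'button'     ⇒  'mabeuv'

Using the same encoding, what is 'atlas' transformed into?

Shifts by position in envelope: pos 0: e→p (+11), pos 1: n→t (+6), pos 2: v→d (+8), pos 3: e→p (+11), pos 4: l→r (+6), pos 5: o→w (+8) — repeating every 3. The shifts repeat in a cycle of length 3: positions 0,1,… shift by +11, +6, +8, then the pattern repeats.
On atlas: a+11=l, t+6=z, l+8=t, a+11=l, s+6=y.

lztly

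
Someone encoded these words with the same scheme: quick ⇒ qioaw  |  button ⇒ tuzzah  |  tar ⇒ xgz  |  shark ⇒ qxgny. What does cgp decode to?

jaw

The output letters match the input read backwards, each shifted +6: quick reversed is kciuq. Two steps: reverse the string, then apply a Caesar shift of +6.
Decoding cgp: shift back: c−6=w, g−6=a, p−6=j → waj; then reverse → jaw.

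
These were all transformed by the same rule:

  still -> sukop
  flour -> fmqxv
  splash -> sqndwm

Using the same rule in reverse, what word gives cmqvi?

close

In still: s→s is +0, t→u is +1, i→k is +2, l→o is +3 — the shift increases by 1 each position. The shift increases by 1 at each position, starting from +0: 0, 1, 2, ….
Decoding cmqvi: c−0=c, m−1=l, q−2=o, v−3=s, i−4=e.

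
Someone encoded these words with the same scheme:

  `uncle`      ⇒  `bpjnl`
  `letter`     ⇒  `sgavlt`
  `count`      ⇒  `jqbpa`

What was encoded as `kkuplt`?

dinner

A repeating key of period 2 is used — shifts +7, +2 over and over.
Decoding kkuplt: k−7=d, k−2=i, u−7=n, p−2=n, l−7=e, t−2=r.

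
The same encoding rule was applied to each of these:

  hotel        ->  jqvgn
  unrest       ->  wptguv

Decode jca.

hay

Each letter is shifted forward by 2 in the alphabet (a Caesar shift of +2).
Reversing it on jca: j−2=h, c−2=a, a−2=y.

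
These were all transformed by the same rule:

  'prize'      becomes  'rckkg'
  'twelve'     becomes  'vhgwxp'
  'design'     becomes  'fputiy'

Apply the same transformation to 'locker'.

Shifts by position in prize: pos 0: p→r (+2), pos 1: r→c (+11), pos 2: i→k (+2), pos 3: z→k (+11) — repeating every 2. It's a Vigenère-style cipher with numeric key [2,11]: position i shifts by key[i mod 2].
For locker: l+2=n, o+11=z, c+2=e, k+11=v, e+2=g, r+11=c.

nzevgc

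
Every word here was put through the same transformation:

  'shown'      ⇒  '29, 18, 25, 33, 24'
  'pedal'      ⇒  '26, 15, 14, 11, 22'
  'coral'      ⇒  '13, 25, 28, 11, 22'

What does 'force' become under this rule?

s is letter #19 and maps to 29: an offset of 10. Each letter is replaced by its alphabet position (a=1..z=26) + 10.
For force: f=6→16, o=15→25, r=18→28, c=3→13, e=5→15.

16, 25, 28, 13, 15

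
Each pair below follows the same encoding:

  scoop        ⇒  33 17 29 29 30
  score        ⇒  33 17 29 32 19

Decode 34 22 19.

s is letter #19 and maps to 33: an offset of 14. Each letter is replaced by its alphabet position (a=1..z=26) + 14.
Decoding 34 22 19: 34→(34−14)÷1=20=t, 22→(22−14)÷1=8=h, 19→(19−14)÷1=5=e.

the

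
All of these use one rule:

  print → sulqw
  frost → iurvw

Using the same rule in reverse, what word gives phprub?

memory

Compare letters: p→s is +3, r→u is +3, i→l is +3 — a constant shift. Each letter is shifted forward by 3 in the alphabet (a Caesar shift of +3).
Reversing it on phprub: p−3=m, h−3=e, p−3=m, r−3=o, u−3=r, b−3=y.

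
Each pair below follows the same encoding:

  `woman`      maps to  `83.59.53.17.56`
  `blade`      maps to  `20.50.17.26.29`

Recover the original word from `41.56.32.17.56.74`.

w(#23)→83 and o(#15)→59: differences scale by 3, so n = 3·pos + 14. The formula is n = 3×(alphabet index, a=1) + 14.
Decoding 41.56.32.17.56.74: 41→(41−14)÷3=9=i, 56→(56−14)÷3=14=n, 32→(32−14)÷3=6=f, 17→(17−14)÷3=1=a, 56→(56−14)÷3=14=n, 74→(74−14)÷3=20=t.

infant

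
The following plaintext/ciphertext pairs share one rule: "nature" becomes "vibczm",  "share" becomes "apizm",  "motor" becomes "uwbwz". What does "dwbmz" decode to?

voter

Compare letters: n→v is +8, a→i is +8, t→b is +8 — a constant shift. Each letter is shifted forward by 8 in the alphabet (a Caesar shift of +8).
Decoding dwbmz: d−8=v, w−8=o, b−8=t, m−8=e, z−8=r.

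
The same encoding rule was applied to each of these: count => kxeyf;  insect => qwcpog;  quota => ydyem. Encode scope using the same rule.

In count: c→k is +8, o→x is +9, u→e is +10, n→y is +11 — the shift increases by 1 each position. The shift increases by 1 at each position, starting from +8: 8, 9, 10, ….
For scope: s+8=a, c+9=l, o+10=y, p+11=a, e+12=q.

alyaq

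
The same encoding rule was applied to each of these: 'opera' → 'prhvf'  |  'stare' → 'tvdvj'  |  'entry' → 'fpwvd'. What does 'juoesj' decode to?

island

Each letter shifts forward by (position + 1), i.e. 1, 2, 3, … — the shift grows by one for each successive letter.
Undoing it on juoesj: j−1=i, u−2=s, o−3=l, e−4=a, s−5=n, j−6=d.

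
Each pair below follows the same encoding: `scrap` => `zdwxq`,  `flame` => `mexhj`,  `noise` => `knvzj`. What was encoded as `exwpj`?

large

s(18)→z(25) and c(2)→d(3) fit y≡3x+23 (mod 26); the inverse of 3 mod 26 is 9. Each letter's alphabet position (a=0..z=25) is mapped through 3·x+23 mod 26 — an affine cipher.
Decoding exwpj: e(4)→9·(4−23)≡11=l; x(23)→9·(23−23)≡0=a; w(22)→9·(22−23)≡17=r; p(15)→9·(15−23)≡6=g; j(9)→9·(9−23)≡4=e (all mod 26).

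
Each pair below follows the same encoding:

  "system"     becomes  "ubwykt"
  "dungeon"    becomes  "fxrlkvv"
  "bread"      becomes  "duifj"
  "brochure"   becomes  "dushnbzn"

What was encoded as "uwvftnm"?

strange

In system: s→u is +2, y→b is +3, s→w is +4, t→y is +5 — the shift increases by 1 each position. Letter i (0-indexed) is shifted by i+2, so successive shifts are 2, 3, 4, ….
Decoding uwvftnm: u−2=s, w−3=t, v−4=r, f−5=a, t−6=n, n−7=g, m−8=e.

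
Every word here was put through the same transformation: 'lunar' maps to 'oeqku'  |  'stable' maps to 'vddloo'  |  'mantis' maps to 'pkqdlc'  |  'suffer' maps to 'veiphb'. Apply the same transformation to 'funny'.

ieqxb

A repeating key of period 2 is used — shifts +3, +10 over and over.
For funny: f+3=i, u+10=e, n+3=q, n+10=x, y+3=b.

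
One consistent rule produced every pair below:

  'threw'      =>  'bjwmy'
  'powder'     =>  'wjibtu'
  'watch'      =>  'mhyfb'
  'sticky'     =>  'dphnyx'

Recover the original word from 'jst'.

one

The output letters match the input read backwards, each shifted +5: threw reversed is werht. Two steps: reverse the string, then apply a Caesar shift of +5.
Decoding jst: shift back: j−5=e, s−5=n, t−5=o → eno; then reverse → one.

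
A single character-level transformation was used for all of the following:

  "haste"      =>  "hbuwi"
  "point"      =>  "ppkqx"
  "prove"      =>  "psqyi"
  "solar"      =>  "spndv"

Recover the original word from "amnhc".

Letter i (0-indexed) is shifted by i+0, so successive shifts are 0, 1, 2, ….
Reversing it on amnhc: a−0=a, m−1=l, n−2=l, h−3=e, c−4=y.

alley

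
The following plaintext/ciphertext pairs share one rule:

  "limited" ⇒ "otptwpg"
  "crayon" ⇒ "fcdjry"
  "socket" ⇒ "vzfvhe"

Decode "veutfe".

strict

Shifts by position in limited: pos 0: l→o (+3), pos 1: i→t (+11), pos 2: m→p (+3), pos 3: i→t (+11) — repeating every 2. The shifts repeat in a cycle of length 2: positions 0,1,… shift by +3, +11, then the pattern repeats.
Reversing it on veutfe: v−3=s, e−11=t, u−3=r, t−11=i, f−3=c, e−11=t.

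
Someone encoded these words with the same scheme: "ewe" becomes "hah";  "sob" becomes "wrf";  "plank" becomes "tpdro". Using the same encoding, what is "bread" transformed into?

fvhdh

The shift depends on letter class: consonant w→a is +4, but vowel e→h is +3. Vowels shift forward by 3 and consonants shift forward by 4.
On bread: b(cons)+4=f, r(cons)+4=v, e(vowel)+3=h, a(vowel)+3=d, d(cons)+4=h.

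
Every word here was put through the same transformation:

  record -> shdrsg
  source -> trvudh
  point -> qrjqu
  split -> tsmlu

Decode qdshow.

The shifts repeat in a cycle of length 2: positions 0,1,… shift by +1, +3, then the pattern repeats.
Undoing it on qdshow: q−1=p, d−3=a, s−1=r, h−3=e, o−1=n, w−3=t.

parent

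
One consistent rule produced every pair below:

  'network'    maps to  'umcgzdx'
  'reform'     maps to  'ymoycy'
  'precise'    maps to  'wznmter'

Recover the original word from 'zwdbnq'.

In network: n→u is +7, e→m is +8, t→c is +9, w→g is +10 — the shift increases by 1 each position. Letter i (0-indexed) is shifted by i+7, so successive shifts are 7, 8, 9, ….
Undoing it on zwdbnq: z−7=s, w−8=o, d−9=u, b−10=r, n−11=c, q−12=e.

source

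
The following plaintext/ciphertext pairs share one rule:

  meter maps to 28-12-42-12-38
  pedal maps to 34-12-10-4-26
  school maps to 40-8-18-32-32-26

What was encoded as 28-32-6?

mob

m(#13)→28 and e(#5)→12: differences scale by 2, so n = 2·pos + 2. With a=1..z=26, the number is 2·pos + 2.
Undoing it on 28-32-6: 28→(28−2)÷2=13=m, 32→(32−2)÷2=15=o, 6→(6−2)÷2=2=b.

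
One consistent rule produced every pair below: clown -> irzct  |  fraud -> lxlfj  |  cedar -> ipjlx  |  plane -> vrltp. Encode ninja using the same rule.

tttpl

The shift depends on letter class: consonant c→i is +6, but vowel o→z is +11. The rule splits by letter class: vowels +11, consonants +6.
Applying it to ninja: n(cons)+6=t, i(vowel)+11=t, n(cons)+6=t, j(cons)+6=p, a(vowel)+11=l.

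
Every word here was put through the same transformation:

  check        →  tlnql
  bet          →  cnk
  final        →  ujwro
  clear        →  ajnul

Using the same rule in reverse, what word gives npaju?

large

The output letters match the input read backwards, each shifted +9: check reversed is kcehc. Two steps: reverse the string, then apply a Caesar shift of +9.
Reversing it on npaju: shift back: n−9=e, p−9=g, a−9=r, j−9=a, u−9=l → egral; then reverse → large.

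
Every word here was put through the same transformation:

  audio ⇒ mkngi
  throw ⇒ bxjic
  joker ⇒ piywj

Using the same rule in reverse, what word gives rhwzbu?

plenty

a(0)→m(12) and u(20)→k(10) fit y≡9x+12 (mod 26); the inverse of 9 mod 26 is 3. This is an affine cipher: with a=0,…,z=25, each position x becomes (9x+12) mod 26.
Reversing it on rhwzbu: r(17)→3·(17−12)≡15=p; h(7)→3·(7−12)≡11=l; w(22)→3·(22−12)≡4=e; z(25)→3·(25−12)≡13=n; b(1)→3·(1−12)≡19=t; u(20)→3·(20−12)≡24=y (all mod 26).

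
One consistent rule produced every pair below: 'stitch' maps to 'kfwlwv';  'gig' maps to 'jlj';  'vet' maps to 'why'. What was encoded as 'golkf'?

The output letters match the input read backwards, each shifted +3: stitch reversed is hctits. The word is reversed, then every letter is shifted forward by 3.
Undoing it on golkf: shift back: g−3=d, o−3=l, l−3=i, k−3=h, f−3=c → dlihc; then reverse → child.

child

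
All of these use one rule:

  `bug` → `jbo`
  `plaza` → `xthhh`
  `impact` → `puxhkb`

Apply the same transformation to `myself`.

ugaltn

The rule splits by letter class: vowels +7, consonants +8.
Applying it to myself: m(cons)+8=u, y(cons)+8=g, s(cons)+8=a, e(vowel)+7=l, l(cons)+8=t, f(cons)+8=n.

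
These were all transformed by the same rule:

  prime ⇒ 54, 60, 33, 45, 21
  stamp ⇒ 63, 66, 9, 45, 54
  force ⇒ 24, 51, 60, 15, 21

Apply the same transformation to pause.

p(#16)→54 and r(#18)→60: differences scale by 3, so n = 3·pos + 6. With a=1..z=26, the number is 3·pos + 6.
On pause: p=16→54, a=1→9, u=21→69, s=19→63, e=5→21.

54, 9, 69, 63, 21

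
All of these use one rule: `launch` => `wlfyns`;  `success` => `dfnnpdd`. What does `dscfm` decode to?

Compare letters: l→w is +11, a→l is +11, u→f is +11 — a constant shift. Every letter moves 11 places later in the alphabet, wrapping around z→a.
Undoing it on dscfm: d−11=s, s−11=h, c−11=r, f−11=u, m−11=b.

shrub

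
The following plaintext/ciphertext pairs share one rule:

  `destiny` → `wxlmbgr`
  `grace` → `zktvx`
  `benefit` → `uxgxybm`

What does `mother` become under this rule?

Every letter moves 19 places later in the alphabet, wrapping around z→a.
For mother: m+19=f, o+19=h, t+19=m, h+19=a, e+19=x, r+19=k.

fhmaxk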